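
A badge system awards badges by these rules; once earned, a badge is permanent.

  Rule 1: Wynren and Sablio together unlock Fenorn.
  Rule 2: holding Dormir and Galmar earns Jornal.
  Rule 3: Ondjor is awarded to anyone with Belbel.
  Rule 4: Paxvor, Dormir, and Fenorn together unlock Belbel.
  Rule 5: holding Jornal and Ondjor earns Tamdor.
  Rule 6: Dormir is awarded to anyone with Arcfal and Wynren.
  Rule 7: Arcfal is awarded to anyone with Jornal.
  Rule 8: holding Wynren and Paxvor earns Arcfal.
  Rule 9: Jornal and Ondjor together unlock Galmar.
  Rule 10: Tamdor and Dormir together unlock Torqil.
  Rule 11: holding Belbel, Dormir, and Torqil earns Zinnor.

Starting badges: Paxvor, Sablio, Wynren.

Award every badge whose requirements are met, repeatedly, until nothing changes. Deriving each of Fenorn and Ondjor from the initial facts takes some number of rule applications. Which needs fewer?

Fenorn: With Wynren and Sablio, Fenorn is earned (Rule 1). [1 rule application]
Ondjor: With Wynren and Sablio, Fenorn is earned (Rule 1). With Wynren and Paxvor, Arcfal is earned (Rule 8). With Arcfal and Wynren, Dormir is earned (Rule 6). With Paxvor, Dormir, and Fenorn, Belbel is earned (Rule 4). With Belbel, Ondjor is earned (Rule 3). [5 rule applications]
Fenorn needs fewer.

Fenorn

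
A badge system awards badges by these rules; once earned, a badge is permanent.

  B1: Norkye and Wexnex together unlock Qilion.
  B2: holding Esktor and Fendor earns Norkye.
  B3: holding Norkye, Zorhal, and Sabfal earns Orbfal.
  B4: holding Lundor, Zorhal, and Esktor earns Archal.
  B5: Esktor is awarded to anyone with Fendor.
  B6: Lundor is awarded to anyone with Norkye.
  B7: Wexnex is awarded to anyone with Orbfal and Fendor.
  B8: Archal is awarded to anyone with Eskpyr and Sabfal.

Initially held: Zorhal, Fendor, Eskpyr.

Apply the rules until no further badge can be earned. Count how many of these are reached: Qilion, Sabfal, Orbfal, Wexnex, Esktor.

1

With Fendor, Esktor is earned (B5).
Qilion would need Norkye and Wexnex (B1), but Wexnex is never earned.
No rule produces Sabfal, and it is not given.
Orbfal would need Norkye, Zorhal, and Sabfal (B3), but Sabfal is never earned.
Wexnex would need Orbfal and Fendor (B7), but Orbfal is never earned.
Esktor: reached.
Reached: Esktor — 1 of the 5.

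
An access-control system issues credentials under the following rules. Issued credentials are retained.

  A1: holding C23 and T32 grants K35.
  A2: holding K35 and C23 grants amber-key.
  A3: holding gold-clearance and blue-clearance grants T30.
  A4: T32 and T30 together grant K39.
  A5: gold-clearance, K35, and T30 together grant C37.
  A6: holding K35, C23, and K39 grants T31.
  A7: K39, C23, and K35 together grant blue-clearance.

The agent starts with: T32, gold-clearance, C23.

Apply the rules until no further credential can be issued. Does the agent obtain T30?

No

T30 would need gold-clearance and blue-clearance (A3), but blue-clearance is never granted.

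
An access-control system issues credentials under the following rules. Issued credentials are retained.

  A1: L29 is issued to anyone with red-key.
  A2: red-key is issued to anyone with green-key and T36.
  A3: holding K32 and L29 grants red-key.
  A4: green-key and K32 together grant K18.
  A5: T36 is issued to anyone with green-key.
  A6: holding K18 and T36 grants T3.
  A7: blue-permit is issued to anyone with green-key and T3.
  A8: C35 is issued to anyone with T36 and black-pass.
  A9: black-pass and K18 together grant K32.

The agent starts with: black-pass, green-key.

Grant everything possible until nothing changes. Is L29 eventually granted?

Yes

Holding green-key grants T36 (A5).
Holding green-key and T36 grants red-key (A2).
Holding red-key grants L29 (A1).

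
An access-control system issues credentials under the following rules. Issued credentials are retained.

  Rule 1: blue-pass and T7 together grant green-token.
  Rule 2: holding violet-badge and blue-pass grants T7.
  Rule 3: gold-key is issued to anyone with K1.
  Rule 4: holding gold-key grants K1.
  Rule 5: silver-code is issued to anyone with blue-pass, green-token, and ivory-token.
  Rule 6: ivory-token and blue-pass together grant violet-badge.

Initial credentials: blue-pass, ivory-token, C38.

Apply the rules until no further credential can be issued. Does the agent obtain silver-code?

Yes

Holding ivory-token and blue-pass grants violet-badge (Rule 6).
Holding violet-badge and blue-pass grants T7 (Rule 2).
Holding blue-pass and T7 grants green-token (Rule 1).
Holding blue-pass, green-token, and ivory-token grants silver-code (Rule 5).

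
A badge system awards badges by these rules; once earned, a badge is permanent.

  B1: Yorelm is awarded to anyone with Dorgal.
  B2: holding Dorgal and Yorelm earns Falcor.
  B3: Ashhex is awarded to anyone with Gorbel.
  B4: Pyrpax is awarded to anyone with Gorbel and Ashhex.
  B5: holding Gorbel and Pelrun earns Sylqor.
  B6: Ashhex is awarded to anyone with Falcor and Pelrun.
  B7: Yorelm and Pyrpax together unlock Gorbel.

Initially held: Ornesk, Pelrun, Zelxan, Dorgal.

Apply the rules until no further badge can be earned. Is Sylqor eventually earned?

Sylqor would need Gorbel and Pelrun (B5), but Gorbel is never earned.

No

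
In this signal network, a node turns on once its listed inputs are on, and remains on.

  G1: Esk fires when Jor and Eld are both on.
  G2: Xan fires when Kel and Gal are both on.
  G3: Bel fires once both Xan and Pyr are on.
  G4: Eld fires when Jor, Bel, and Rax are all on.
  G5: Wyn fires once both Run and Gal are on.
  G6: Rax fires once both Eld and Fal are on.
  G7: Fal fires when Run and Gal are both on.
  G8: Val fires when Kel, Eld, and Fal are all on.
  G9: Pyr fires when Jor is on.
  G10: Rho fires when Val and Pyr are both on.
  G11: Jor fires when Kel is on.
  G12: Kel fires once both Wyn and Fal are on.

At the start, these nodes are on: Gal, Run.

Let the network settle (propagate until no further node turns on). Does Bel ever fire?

Yes

Run and Gal are on, so Fal fires (G7).
G5: Run and Gal on → Wyn on.
G12: Wyn and Fal on → Kel on.
G2: Kel and Gal on → Xan on.
G11: Kel on → Jor on.
G9: Jor on → Pyr on.
G3: Xan and Pyr on → Bel on.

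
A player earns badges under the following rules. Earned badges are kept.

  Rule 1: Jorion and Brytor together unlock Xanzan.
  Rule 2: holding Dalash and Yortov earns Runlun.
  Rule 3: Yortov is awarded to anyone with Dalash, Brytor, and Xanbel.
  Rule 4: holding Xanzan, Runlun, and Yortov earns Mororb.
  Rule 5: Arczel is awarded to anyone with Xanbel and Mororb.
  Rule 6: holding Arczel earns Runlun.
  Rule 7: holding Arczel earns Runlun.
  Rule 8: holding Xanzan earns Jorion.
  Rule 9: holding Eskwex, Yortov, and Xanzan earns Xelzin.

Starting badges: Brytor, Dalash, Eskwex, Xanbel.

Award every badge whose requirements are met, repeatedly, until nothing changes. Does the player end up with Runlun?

With Dalash, Brytor, and Xanbel, Yortov is earned (Rule 3).
With Dalash and Yortov, Runlun is earned (Rule 2).

Yes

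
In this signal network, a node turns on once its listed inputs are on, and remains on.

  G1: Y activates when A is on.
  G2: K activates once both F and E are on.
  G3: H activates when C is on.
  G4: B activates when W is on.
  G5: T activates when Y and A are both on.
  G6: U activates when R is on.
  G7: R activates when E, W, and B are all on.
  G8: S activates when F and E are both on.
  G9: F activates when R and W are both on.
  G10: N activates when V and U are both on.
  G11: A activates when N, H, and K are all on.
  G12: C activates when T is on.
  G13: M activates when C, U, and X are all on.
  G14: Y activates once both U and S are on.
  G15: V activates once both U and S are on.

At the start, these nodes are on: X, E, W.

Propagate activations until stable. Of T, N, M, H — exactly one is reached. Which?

W is on, so B activates (G4).
G7: E, W, and B on → R on.
R and W are on, so F activates (G9).
G6: R on → U on.
G8: F and E on → S on.
U and S are on, so V activates (G15).
G10: V and U on → N on.
H would need C (G3), but C never turns on. T would need Y and A (G5), but A never turns on. M would need C, U, and X (G13), but C never turns on.

N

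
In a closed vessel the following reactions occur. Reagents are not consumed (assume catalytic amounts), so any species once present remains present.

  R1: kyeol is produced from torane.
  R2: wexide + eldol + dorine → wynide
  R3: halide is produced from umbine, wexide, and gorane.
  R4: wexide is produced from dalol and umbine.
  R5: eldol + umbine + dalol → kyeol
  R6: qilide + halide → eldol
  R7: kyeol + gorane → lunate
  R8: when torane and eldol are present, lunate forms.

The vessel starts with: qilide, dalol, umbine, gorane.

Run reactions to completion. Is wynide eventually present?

No

wynide would need wexide, eldol, and dorine (R2), but dorine never forms.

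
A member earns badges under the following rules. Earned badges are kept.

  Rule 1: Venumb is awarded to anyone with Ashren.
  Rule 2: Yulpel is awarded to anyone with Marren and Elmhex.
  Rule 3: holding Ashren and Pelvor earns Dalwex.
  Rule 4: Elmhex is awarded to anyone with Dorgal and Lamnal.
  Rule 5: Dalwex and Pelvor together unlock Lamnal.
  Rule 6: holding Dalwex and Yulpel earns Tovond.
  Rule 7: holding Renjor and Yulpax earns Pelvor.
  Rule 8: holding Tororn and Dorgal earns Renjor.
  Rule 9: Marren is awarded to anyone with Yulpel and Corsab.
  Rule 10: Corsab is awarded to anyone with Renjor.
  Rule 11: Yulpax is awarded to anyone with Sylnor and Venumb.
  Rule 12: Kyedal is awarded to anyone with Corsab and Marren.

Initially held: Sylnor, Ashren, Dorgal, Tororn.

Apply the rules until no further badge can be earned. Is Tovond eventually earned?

Tovond would need Dalwex and Yulpel (Rule 6), but Yulpel is never earned.

No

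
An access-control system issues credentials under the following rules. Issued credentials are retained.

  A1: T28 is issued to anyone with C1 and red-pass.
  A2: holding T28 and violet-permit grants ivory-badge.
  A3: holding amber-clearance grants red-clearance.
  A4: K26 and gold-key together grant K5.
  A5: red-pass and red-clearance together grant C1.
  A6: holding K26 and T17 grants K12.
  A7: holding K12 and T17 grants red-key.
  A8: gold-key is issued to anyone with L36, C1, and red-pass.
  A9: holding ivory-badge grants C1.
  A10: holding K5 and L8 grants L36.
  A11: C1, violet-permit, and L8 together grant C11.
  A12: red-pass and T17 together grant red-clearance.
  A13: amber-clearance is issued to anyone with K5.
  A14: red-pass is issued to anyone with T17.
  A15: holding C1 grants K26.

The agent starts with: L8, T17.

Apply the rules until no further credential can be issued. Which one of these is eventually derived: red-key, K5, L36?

Holding T17 grants red-pass (A14).
Holding red-pass and T17 grants red-clearance (A12).
Holding red-pass and red-clearance grants C1 (A5).
Holding C1 grants K26 (A15).
Holding K26 and T17 grants K12 (A6).
Holding K12 and T17 grants red-key (A7).
K5 would need K26 and gold-key (A4), but gold-key is never granted. L36 would need K5 and L8 (A10), but K5 is never granted.

red-key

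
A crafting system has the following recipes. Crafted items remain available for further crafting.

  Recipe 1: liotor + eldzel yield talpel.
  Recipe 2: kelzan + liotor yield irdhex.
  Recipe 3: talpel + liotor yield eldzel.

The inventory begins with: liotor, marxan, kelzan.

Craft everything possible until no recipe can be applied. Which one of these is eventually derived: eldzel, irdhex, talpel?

kelzan + liotor → irdhex (Recipe 2).
talpel would need liotor and eldzel (Recipe 1), but eldzel is never obtained. eldzel would need talpel and liotor (Recipe 3), but talpel is never obtained.

irdhex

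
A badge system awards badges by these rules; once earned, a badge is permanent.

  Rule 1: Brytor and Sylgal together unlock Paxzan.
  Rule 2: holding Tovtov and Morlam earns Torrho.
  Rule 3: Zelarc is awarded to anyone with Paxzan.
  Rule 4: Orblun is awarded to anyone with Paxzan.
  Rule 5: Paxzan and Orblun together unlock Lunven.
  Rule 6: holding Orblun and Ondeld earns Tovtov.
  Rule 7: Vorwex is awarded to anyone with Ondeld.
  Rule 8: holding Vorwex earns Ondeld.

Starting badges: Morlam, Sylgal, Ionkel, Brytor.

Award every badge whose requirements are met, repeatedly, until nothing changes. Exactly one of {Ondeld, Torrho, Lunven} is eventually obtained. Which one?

With Brytor and Sylgal, Paxzan is earned (Rule 1).
With Paxzan, Orblun is earned (Rule 4).
With Paxzan and Orblun, Lunven is earned (Rule 5).
Ondeld would need Vorwex (Rule 8), but Vorwex is never earned. Torrho would need Tovtov and Morlam (Rule 2), but Tovtov is never earned.

Lunven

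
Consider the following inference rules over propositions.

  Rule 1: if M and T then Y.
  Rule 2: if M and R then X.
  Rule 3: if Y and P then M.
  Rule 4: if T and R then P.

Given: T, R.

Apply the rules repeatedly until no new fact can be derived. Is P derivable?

Yes

From T and R, Rule 4 gives P.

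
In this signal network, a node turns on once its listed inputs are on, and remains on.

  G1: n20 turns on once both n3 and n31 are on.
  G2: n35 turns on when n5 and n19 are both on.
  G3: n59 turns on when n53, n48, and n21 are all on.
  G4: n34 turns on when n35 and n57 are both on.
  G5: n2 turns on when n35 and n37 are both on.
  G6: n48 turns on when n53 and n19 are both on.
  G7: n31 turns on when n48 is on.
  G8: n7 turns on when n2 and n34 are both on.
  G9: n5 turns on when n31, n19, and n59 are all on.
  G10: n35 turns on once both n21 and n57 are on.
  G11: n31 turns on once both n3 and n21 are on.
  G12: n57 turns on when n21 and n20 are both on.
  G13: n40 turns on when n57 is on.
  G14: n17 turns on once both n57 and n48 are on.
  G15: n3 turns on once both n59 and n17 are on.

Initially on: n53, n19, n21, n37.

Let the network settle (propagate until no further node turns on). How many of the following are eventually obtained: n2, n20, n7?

1

n53 and n19 are on, so n48 turns on (G6).
n48 is on, so n31 turns on (G7).
n53, n48, and n21 are on, so n59 turns on (G3).
G9: n31, n19, and n59 on → n5 on.
n5 and n19 are on, so n35 turns on (G2).
G5: n35 and n37 on → n2 on.
n2: reached.
n20 would need n3 and n31 (G1), but n3 never turns on.
n7 would need n2 and n34 (G8), but n34 never turns on.
Reached: n2 — 1 of the 3.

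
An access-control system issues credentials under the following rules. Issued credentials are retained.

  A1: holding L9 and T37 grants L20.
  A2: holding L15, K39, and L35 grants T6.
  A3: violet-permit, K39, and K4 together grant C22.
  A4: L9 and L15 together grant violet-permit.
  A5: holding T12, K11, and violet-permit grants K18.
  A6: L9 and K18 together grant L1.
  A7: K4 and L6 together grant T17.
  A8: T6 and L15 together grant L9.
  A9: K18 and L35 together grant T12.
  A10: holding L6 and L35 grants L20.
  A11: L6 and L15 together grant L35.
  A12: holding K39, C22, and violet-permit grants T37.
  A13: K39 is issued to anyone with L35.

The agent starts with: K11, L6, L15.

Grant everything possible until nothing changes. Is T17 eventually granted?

No

T17 would need K4 and L6 (A7), but K4 is never granted.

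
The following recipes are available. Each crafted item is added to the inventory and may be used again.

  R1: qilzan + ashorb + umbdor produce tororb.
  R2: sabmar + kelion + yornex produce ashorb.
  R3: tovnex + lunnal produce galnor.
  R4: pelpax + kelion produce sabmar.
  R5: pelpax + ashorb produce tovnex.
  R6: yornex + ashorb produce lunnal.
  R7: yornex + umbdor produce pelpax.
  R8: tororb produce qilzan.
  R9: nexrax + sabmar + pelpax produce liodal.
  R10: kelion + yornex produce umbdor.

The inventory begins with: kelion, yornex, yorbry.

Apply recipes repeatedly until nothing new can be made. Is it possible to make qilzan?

No

qilzan would need tororb (R8), but tororb is never obtained.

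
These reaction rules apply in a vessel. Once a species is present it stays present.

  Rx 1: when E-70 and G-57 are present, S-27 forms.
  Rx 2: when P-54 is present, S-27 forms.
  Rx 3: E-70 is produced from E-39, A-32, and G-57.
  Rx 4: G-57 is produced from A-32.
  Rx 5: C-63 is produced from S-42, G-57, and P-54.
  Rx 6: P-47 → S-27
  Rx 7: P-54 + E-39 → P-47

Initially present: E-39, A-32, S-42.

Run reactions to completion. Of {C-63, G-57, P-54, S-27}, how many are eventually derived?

2

A-32 present → G-57 forms (Rx 4).
E-39, A-32, and G-57 present → E-70 forms (Rx 3).
E-70 and G-57 present → S-27 forms (Rx 1).
C-63 would need S-42, G-57, and P-54 (Rx 5), but P-54 never forms.
G-57: reached.
No rule produces P-54, and it is not given.
S-27: reached.
Reached: G-57 and S-27 — 2 of the 4.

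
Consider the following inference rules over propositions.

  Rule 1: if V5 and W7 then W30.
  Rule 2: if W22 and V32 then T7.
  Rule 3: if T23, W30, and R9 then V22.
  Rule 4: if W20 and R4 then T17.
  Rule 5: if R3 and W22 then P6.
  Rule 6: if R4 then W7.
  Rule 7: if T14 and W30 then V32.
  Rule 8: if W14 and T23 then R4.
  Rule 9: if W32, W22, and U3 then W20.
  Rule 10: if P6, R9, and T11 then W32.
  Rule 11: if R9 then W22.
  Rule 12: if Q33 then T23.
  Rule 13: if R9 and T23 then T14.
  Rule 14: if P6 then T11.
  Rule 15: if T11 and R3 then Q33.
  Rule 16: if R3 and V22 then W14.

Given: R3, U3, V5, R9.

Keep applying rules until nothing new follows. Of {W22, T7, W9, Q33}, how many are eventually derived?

2

R9 holds, so W22 follows (Rule 11).
R3 and W22 hold, so P6 follows (Rule 5).
P6 holds, so T11 follows (Rule 14).
From T11 and R3, Rule 15 gives Q33.
W22: reached.
T7 would need W22 and V32 (Rule 2), but V32 is never established.
No rule produces W9, and it is not given.
Q33: reached.
Reached: W22 and Q33 — 2 of the 4.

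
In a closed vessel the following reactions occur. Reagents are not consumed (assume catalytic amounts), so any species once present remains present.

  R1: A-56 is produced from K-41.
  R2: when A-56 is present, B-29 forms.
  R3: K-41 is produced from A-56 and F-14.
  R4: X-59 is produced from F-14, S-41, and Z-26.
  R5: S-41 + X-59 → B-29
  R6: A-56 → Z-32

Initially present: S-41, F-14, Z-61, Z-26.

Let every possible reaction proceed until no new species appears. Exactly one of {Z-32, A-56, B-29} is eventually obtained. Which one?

F-14, S-41, and Z-26 present → X-59 forms (R4).
S-41 and X-59 present → B-29 forms (R5).
A-56 would need K-41 (R1), but K-41 never forms. Z-32 would need A-56 (R6), but A-56 never forms.

B-29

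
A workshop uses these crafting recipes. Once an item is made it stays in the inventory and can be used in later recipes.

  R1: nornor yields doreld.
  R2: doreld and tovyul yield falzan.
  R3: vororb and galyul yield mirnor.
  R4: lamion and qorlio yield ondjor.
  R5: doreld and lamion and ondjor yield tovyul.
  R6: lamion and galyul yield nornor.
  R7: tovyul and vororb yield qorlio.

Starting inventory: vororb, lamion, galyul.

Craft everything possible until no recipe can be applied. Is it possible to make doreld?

Using R6, lamion and galyul make nornor.
nornor → doreld (R1).

Yes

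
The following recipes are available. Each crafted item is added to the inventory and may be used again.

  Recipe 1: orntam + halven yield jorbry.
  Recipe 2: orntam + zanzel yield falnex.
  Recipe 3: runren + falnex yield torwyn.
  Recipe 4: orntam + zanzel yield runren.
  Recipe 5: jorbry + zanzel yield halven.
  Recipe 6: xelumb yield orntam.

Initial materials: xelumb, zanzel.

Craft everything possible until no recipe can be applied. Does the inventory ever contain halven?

halven would need jorbry and zanzel (Recipe 5), but jorbry is never obtained.

No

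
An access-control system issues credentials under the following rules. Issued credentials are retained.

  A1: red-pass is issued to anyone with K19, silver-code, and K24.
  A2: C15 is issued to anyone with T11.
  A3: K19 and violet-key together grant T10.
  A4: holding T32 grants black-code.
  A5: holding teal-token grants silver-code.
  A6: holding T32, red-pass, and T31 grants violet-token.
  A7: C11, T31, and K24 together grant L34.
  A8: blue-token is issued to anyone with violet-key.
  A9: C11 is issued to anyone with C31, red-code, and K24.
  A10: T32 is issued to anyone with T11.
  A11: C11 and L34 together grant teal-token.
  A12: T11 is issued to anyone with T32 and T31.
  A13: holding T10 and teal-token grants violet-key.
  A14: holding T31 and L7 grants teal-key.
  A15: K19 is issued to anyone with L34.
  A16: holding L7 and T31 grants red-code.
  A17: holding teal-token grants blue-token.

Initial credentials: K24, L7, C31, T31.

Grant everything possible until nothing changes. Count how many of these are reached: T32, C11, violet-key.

Holding L7 and T31 grants red-code (A16).
Holding C31, red-code, and K24 grants C11 (A9).
T32 would need T11 (A10), but T11 is never granted.
C11: reached.
violet-key would need T10 and teal-token (A13), but T10 is never granted.
Reached: C11 — 1 of the 3.

1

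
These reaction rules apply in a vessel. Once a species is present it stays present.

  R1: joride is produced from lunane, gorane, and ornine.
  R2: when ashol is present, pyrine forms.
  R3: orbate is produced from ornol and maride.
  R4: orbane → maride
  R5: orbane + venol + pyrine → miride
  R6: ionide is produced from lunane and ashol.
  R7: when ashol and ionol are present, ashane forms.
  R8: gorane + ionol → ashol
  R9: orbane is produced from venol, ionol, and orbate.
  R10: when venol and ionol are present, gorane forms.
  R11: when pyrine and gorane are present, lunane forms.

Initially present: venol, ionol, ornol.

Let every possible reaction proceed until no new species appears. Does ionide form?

venol and ionol present → gorane forms (R10).
gorane and ionol present → ashol forms (R8).
ashol present → pyrine forms (R2).
pyrine and gorane present → lunane forms (R11).
lunane and ashol present → ionide forms (R6).

Yes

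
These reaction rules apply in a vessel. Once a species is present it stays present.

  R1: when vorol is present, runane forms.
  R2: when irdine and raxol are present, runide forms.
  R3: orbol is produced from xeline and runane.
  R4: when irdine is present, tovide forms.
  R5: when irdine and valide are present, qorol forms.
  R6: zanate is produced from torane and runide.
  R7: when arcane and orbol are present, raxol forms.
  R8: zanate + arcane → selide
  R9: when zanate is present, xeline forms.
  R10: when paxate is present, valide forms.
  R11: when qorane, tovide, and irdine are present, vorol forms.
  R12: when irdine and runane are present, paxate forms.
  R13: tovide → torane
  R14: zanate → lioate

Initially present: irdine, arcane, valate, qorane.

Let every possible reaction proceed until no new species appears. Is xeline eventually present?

No

xeline would need zanate (R9), but zanate never forms.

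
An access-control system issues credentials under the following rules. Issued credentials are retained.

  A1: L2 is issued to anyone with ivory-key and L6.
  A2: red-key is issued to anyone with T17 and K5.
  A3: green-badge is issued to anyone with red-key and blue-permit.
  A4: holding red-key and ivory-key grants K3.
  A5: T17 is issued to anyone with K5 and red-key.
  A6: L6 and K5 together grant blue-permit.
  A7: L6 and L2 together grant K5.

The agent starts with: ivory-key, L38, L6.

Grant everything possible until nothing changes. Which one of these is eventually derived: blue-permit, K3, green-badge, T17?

Holding ivory-key and L6 grants L2 (A1).
Holding L6 and L2 grants K5 (A7).
Holding L6 and K5 grants blue-permit (A6).
K3 would need red-key and ivory-key (A4), but red-key is never granted. green-badge would need red-key and blue-permit (A3), but red-key is never granted. T17 would need K5 and red-key (A5), but red-key is never granted.

blue-permit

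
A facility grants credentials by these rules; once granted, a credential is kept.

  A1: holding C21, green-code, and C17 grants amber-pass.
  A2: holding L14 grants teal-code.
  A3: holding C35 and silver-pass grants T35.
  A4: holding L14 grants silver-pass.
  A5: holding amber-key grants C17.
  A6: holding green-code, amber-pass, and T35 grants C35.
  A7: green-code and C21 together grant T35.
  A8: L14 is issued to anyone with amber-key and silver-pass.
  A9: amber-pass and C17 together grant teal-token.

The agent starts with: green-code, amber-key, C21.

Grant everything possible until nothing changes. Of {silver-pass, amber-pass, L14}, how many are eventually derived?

Holding amber-key grants C17 (A5).
Holding C21, green-code, and C17 grants amber-pass (A1).
silver-pass would need L14 (A4), but L14 is never granted.
amber-pass: reached.
L14 would need amber-key and silver-pass (A8), but silver-pass is never granted.
Reached: amber-pass — 1 of the 3.

1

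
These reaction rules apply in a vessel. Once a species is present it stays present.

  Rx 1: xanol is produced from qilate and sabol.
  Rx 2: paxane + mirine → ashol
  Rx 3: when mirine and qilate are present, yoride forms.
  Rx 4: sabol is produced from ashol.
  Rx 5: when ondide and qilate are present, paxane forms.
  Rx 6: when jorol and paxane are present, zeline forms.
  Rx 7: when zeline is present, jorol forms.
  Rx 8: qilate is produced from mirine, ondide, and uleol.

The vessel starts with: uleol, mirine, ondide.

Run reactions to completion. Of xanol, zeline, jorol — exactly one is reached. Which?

mirine, ondide, and uleol present → qilate forms (Rx 8).
ondide and qilate present → paxane forms (Rx 5).
paxane and mirine present → ashol forms (Rx 2).
ashol present → sabol forms (Rx 4).
qilate and sabol present → xanol forms (Rx 1).
jorol would need zeline (Rx 7), but zeline never forms. zeline would need jorol and paxane (Rx 6), but jorol never forms.

xanol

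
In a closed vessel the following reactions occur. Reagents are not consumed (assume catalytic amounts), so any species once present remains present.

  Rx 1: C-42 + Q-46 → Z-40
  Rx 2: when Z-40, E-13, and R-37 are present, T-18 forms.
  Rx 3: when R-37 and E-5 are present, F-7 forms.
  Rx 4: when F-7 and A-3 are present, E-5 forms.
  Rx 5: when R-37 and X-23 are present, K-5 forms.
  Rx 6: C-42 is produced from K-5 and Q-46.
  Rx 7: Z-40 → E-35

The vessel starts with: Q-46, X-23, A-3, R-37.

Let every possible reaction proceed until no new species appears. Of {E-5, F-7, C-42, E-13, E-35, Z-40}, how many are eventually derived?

R-37 and X-23 present → K-5 forms (Rx 5).
K-5 and Q-46 present → C-42 forms (Rx 6).
C-42 and Q-46 present → Z-40 forms (Rx 1).
Z-40 present → E-35 forms (Rx 7).
E-5 would need F-7 and A-3 (Rx 4), but F-7 never forms.
F-7 would need R-37 and E-5 (Rx 3), but E-5 never forms.
C-42: reached.
No rule produces E-13, and it is not given.
E-35: reached.
Z-40: reached.
Reached: C-42, E-35, and Z-40 — 3 of the 6.

3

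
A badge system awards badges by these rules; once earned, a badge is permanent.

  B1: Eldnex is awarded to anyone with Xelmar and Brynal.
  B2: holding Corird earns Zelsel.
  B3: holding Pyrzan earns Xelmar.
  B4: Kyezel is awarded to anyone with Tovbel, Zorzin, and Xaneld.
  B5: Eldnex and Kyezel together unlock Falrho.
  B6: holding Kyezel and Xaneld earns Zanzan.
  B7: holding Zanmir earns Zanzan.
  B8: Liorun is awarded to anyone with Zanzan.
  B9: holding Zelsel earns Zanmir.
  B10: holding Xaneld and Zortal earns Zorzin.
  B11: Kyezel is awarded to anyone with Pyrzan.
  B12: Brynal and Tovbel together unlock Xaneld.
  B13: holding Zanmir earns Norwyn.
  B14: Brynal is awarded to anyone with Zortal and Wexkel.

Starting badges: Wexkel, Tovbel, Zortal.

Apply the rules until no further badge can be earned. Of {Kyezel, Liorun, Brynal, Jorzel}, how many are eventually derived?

With Zortal and Wexkel, Brynal is earned (B14).
With Brynal and Tovbel, Xaneld is earned (B12).
With Xaneld and Zortal, Zorzin is earned (B10).
With Tovbel, Zorzin, and Xaneld, Kyezel is earned (B4).
With Kyezel and Xaneld, Zanzan is earned (B6).
With Zanzan, Liorun is earned (B8).
Kyezel: reached.
Liorun: reached.
Brynal: reached.
No rule produces Jorzel, and it is not given.
Reached: Kyezel, Liorun, and Brynal — 3 of the 4.

3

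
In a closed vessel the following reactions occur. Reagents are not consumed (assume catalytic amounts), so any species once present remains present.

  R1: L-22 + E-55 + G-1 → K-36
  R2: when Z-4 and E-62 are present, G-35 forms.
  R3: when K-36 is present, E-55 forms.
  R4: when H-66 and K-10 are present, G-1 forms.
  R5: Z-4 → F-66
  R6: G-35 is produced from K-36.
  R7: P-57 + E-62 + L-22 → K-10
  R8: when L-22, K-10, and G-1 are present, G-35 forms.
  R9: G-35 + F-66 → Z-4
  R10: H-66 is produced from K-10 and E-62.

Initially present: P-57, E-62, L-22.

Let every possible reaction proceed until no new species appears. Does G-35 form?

Yes

P-57, E-62, and L-22 present → K-10 forms (R7).
K-10 and E-62 present → H-66 forms (R10).
H-66 and K-10 present → G-1 forms (R4).
L-22, K-10, and G-1 present → G-35 forms (R8).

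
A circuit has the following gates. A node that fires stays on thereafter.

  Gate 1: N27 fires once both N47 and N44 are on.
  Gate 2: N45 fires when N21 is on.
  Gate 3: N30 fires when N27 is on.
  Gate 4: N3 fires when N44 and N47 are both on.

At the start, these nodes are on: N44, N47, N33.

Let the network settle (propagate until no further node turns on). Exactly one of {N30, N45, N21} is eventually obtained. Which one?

N30

N47 and N44 are on, so N27 fires (Gate 1).
N27 is on, so N30 fires (Gate 3).
N45 would need N21 (Gate 2), but N21 never turns on. No rule produces N21, and it is not given.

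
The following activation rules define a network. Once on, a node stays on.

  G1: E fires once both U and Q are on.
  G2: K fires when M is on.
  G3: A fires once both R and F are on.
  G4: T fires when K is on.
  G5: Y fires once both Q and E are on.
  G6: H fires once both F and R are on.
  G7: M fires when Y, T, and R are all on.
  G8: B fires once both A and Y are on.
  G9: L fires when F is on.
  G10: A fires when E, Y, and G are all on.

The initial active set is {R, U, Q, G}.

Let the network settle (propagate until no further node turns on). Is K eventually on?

No

K would need M (G2), but M never turns on.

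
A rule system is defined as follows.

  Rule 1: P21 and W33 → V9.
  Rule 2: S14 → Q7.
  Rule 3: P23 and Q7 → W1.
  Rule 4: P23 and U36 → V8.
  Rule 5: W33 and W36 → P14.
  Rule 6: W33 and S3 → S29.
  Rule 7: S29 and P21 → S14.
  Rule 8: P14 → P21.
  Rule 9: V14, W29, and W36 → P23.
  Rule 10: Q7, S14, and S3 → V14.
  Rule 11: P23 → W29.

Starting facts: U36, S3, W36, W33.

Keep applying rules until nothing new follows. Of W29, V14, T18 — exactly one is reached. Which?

From W33 and S3, Rule 6 gives S29.
From W33 and W36, Rule 5 gives P14.
From P14, Rule 8 gives P21.
From S29 and P21, Rule 7 gives S14.
From S14, Rule 2 gives Q7.
From Q7, S14, and S3, Rule 10 gives V14.
W29 would need P23 (Rule 11), but P23 is never established. No rule produces T18, and it is not given.

V14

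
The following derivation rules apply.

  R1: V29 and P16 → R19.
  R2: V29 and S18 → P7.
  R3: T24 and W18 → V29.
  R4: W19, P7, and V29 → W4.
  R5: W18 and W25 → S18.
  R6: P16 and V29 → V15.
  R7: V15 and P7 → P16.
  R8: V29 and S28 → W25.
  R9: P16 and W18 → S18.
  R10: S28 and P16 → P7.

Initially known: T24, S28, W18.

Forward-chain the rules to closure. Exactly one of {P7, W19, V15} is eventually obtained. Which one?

From T24 and W18, R3 gives V29.
From V29 and S28, R8 gives W25.
W18 and W25 hold, so S18 follows (R5).
V29 and S18 hold, so P7 follows (R2).
V15 would need P16 and V29 (R6), but P16 is never established. No rule produces W19, and it is not given.

P7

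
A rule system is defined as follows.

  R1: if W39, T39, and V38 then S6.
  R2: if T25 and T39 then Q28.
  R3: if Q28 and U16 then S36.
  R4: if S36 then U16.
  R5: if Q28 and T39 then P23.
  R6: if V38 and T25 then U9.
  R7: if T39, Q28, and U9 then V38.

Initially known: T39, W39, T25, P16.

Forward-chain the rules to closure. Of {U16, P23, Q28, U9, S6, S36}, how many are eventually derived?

T25 and T39 hold, so Q28 follows (R2).
Q28 and T39 hold, so P23 follows (R5).
U16 would need S36 (R4), but S36 is never established.
P23: reached.
Q28: reached.
U9 would need V38 and T25 (R6), but V38 is never established.
S6 would need W39, T39, and V38 (R1), but V38 is never established.
S36 would need Q28 and U16 (R3), but U16 is never established.
Reached: P23 and Q28 — 2 of the 6.

2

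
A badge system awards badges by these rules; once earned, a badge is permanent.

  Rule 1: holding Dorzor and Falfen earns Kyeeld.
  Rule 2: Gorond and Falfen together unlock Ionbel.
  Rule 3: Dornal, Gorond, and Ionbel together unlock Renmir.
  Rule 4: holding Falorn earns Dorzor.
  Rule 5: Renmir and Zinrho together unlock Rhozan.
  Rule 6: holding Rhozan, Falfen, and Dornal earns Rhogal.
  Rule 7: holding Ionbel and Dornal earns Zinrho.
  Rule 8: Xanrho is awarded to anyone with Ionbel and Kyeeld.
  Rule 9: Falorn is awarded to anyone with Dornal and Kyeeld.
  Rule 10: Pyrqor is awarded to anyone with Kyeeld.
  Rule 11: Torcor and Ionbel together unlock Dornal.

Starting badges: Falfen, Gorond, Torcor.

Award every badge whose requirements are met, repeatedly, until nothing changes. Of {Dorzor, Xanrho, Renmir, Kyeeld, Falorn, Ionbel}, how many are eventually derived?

2

With Gorond and Falfen, Ionbel is earned (Rule 2).
With Torcor and Ionbel, Dornal is earned (Rule 11).
With Dornal, Gorond, and Ionbel, Renmir is earned (Rule 3).
Dorzor would need Falorn (Rule 4), but Falorn is never earned.
Xanrho would need Ionbel and Kyeeld (Rule 8), but Kyeeld is never earned.
Renmir: reached.
Kyeeld would need Dorzor and Falfen (Rule 1), but Dorzor is never earned.
Falorn would need Dornal and Kyeeld (Rule 9), but Kyeeld is never earned.
Ionbel: reached.
Reached: Renmir and Ionbel — 2 of the 6.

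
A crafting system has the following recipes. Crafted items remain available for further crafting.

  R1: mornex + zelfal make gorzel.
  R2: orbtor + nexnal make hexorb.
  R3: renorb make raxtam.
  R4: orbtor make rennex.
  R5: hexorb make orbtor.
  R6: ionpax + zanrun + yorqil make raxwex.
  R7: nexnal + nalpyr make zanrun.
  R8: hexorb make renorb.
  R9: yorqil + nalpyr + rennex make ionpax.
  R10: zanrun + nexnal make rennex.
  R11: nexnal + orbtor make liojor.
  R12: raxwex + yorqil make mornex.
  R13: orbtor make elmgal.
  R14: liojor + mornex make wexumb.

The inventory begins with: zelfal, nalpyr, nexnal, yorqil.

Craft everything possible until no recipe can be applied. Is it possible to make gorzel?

Using R7, nexnal and nalpyr make zanrun.
zanrun + nexnal → rennex (R10).
yorqil + nalpyr + rennex → ionpax (R9).
Using R6, ionpax, zanrun, and yorqil make raxwex.
Using R12, raxwex and yorqil make mornex.
mornex + zelfal → gorzel (R1).

Yes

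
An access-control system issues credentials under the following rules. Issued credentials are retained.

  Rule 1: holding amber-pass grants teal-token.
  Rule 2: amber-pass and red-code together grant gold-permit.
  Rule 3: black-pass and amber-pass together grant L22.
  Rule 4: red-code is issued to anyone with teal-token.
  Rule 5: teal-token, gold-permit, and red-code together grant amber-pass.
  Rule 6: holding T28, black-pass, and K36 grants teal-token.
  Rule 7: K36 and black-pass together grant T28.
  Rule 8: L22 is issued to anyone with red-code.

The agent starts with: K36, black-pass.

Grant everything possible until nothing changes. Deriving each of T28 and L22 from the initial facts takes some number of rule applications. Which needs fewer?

T28: Holding K36 and black-pass grants T28 (Rule 7). [1 rule application]
L22: Holding K36 and black-pass grants T28 (Rule 7). Holding T28, black-pass, and K36 grants teal-token (Rule 6). Holding teal-token grants red-code (Rule 4). Holding red-code grants L22 (Rule 8). [4 rule applications]
T28 needs fewer.

T28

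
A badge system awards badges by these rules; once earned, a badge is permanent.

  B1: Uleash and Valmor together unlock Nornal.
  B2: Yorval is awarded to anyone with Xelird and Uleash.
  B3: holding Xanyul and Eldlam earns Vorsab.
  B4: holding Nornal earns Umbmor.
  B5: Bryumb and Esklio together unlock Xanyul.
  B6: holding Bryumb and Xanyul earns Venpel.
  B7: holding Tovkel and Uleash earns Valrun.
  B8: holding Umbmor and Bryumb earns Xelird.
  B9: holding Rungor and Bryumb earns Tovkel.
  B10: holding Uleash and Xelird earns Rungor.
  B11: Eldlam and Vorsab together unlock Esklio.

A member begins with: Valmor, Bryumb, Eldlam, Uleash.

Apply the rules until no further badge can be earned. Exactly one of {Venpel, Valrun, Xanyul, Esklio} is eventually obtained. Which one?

Valrun

With Uleash and Valmor, Nornal is earned (B1).
With Nornal, Umbmor is earned (B4).
With Umbmor and Bryumb, Xelird is earned (B8).
With Uleash and Xelird, Rungor is earned (B10).
With Rungor and Bryumb, Tovkel is earned (B9).
With Tovkel and Uleash, Valrun is earned (B7).
Esklio would need Eldlam and Vorsab (B11), but Vorsab is never earned. Xanyul would need Bryumb and Esklio (B5), but Esklio is never earned. Venpel would need Bryumb and Xanyul (B6), but Xanyul is never earned.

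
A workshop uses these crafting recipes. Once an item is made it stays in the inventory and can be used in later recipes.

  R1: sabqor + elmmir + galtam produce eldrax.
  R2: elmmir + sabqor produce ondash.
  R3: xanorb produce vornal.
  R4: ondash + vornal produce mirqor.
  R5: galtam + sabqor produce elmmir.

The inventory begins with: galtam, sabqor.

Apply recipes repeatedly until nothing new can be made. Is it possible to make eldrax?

Yes

galtam + sabqor → elmmir (R5).
Using R1, sabqor, elmmir, and galtam make eldrax.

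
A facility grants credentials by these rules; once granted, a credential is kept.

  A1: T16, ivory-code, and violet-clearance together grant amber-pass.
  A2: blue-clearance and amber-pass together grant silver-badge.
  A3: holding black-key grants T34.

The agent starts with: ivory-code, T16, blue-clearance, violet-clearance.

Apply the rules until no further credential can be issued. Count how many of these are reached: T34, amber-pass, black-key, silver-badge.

2

Holding T16, ivory-code, and violet-clearance grants amber-pass (A1).
Holding blue-clearance and amber-pass grants silver-badge (A2).
T34 would need black-key (A3), but black-key is never granted.
amber-pass: reached.
No rule produces black-key, and it is not given.
silver-badge: reached.
Reached: amber-pass and silver-badge — 2 of the 4.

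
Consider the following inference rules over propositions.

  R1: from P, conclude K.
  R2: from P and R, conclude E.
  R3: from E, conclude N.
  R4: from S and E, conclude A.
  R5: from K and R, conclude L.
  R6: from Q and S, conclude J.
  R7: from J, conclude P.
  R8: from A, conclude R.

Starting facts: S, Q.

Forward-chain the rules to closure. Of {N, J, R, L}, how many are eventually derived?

1

From Q and S, R6 gives J.
N would need E (R3), but E is never established.
J: reached.
R would need A (R8), but A is never established.
L would need K and R (R5), but R is never established.
Reached: J — 1 of the 4.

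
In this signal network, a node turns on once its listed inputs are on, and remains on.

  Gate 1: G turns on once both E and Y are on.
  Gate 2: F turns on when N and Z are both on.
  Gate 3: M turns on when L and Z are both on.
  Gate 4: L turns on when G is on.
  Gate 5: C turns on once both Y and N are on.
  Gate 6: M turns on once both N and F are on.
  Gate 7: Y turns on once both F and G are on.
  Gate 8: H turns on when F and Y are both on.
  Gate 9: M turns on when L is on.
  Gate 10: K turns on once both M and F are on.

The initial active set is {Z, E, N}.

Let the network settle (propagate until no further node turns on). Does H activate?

No

H would need F and Y (Gate 8), but Y never turns on.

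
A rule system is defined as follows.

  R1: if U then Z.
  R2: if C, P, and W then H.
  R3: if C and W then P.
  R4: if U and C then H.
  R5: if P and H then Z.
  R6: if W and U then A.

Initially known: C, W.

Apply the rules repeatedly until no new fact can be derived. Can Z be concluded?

Yes

C and W hold, so P follows (R3).
From C, P, and W, R2 gives H.
From P and H, R5 gives Z.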